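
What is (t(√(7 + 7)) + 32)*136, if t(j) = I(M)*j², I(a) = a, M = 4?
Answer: 11968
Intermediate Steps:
t(j) = 4*j²
(t(√(7 + 7)) + 32)*136 = (4*(√(7 + 7))² + 32)*136 = (4*(√14)² + 32)*136 = (4*14 + 32)*136 = (56 + 32)*136 = 88*136 = 11968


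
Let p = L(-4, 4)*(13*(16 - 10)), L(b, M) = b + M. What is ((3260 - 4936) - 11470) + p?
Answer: -13146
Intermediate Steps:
L(b, M) = M + b
p = 0 (p = (4 - 4)*(13*(16 - 10)) = 0*(13*6) = 0*78 = 0)
((3260 - 4936) - 11470) + p = ((3260 - 4936) - 11470) + 0 = (-1676 - 11470) + 0 = -13146 + 0 = -13146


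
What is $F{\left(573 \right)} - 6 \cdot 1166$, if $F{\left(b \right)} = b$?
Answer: $-6423$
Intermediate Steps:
$F{\left(573 \right)} - 6 \cdot 1166 = 573 - 6 \cdot 1166 = 573 - 6996 = -6423$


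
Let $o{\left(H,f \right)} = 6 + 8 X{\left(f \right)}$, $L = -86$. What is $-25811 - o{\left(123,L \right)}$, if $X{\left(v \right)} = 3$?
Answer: $-25841$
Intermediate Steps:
$o{\left(H,f \right)} = 30$ ($o{\left(H,f \right)} = 6 + 8 \cdot 3 = 6 + 24 = 30$)
$-25811 - o{\left(123,L \right)} = -25811 - 30 = -25841$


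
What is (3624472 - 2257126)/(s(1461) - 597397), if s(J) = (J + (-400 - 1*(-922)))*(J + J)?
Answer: 1367346/5196929 ≈ 0.26311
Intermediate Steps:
s(J) = 2*J*(522 + J) (s(J) = (J + (-400 + 922))*(2*J) = (J + 522)*(2*J) = (522 + J)*(2*J) = 2*J*(522 + J))
(3624472 - 2257126)/(s(1461) - 597397) = (3624472 - 2257126)/(2*1461*(522 + 1461) - 597397) = 1367346/(2*1461*1983 - 597397) = 1367346/(5794326 - 597397) = 1367346/5196929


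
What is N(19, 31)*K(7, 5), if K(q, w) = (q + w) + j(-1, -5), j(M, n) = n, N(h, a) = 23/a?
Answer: 161/31 ≈ 5.1936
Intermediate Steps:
K(q, w) = -5 + q + w (K(q, w) = (q + w) - 5 = -5 + q + w)
N(19, 31)*K(7, 5) = (23/31)*(-5 + 7 + 5) = (23*(1/31))*7 = (23/31)*7 = 161/31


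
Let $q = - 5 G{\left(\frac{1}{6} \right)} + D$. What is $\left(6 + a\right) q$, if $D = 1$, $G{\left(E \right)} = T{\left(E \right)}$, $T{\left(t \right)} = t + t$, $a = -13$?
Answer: $\frac{14}{3} \approx 4.6667$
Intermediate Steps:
$T{\left(t \right)} = 2 t$
$G{\left(E \right)} = 2 E$
$q = - \frac{2}{3}$ ($q = - 5 \cdot \frac{2}{6} + 1 = - 5 \cdot 2 \cdot \frac{1}{6} + 1 = \left(-5\right) \frac{1}{3} + 1 = - \frac{5}{3} + 1 = - \frac{2}{3} \approx -0.66667$)
$\left(6 + a\right) q = \left(6 - 13\right) \left(- \frac{2}{3}\right) = \left(-7\right) \left(- \frac{2}{3}\right) = \frac{14}{3}$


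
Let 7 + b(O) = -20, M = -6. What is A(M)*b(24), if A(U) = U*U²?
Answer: 5832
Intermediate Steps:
b(O) = -27 (b(O) = -7 - 20 = -27)
A(U) = U³
A(M)*b(24) = (-6)³*(-27) = -216*(-27) = 5832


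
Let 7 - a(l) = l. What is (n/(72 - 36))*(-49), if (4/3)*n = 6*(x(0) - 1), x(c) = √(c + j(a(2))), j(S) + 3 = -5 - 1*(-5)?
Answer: 49/8 - 49*I*√3/8 ≈ 6.125 - 10.609*I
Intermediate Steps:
a(l) = 7 - l
j(S) = -3 (j(S) = -3 + (-5 - 1*(-5)) = -3 + (-5 + 5) = -3 + 0 = -3)
x(c) = √(-3 + c) (x(c) = √(c - 3) = √(-3 + c))
n = -9/2 + 9*I*√3/2 (n = 3*(6*(√(-3 + 0) - 1))/4 = 3*(6*(√(-3) - 1))/4 = 3*(6*(I*√3 - 1))/4 = 3*(6*(-1 + I*√3))/4 = 3*(-6 + 6*I*√3)/4 = -9/2 + 9*I*√3/2 ≈ -4.5 + 7.7942*I)
(n/(72 - 36))*(-49) = ((-9/2 + 9*I*√3/2)/(72 - 36))*(-49) = ((-9/2 + 9*I*√3/2)/36)*(-49) = ((-9/2 + 9*I*√3/2)*(1/36))*(-49) = (-⅛ + I*√3/8)*(-49) = 49/8 - 49*I*√3/8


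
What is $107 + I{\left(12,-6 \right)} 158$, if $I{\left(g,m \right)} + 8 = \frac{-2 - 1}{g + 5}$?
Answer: $- \frac{20143}{17} \approx -1184.9$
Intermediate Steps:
$I{\left(g,m \right)} = -8 - \frac{3}{5 + g}$ ($I{\left(g,m \right)} = -8 + \frac{-2 - 1}{g + 5} = -8 - \frac{3}{5 + g}$)
$107 + I{\left(12,-6 \right)} 158 = 107 + \frac{-43 - 96}{5 + 12} \cdot 158 = 107 + \frac{-43 - 96}{17} \cdot 158 = 107 + \frac{1}{17} \left(-139\right) 158 = 107 - \frac{21962}{17} = - \frac{20143}{17}$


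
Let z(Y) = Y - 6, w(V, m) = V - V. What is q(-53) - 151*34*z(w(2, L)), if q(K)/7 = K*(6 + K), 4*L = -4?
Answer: 48241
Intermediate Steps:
L = -1 (L = (¼)*(-4) = -1)
w(V, m) = 0
q(K) = 7*K*(6 + K) (q(K) = 7*(K*(6 + K)) = 7*K*(6 + K))
z(Y) = -6 + Y
q(-53) - 151*34*z(w(2, L)) = 7*(-53)*(6 - 53) - 151*34*(-6 + 0) = 7*(-53)*(-47) - 5134*(-6) = 17437 - 1*(-30804) = 17437 + 30804 = 48241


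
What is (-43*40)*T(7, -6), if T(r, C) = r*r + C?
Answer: -73960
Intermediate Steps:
T(r, C) = C + r² (T(r, C) = r² + C = C + r²)
(-43*40)*T(7, -6) = (-43*40)*(-6 + 7²) = -1720*(-6 + 49) = -1720*43 = -73960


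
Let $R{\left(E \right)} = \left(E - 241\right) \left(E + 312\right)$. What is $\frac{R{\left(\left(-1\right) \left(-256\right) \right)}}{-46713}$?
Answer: $- \frac{2840}{15571} \approx -0.18239$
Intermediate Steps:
$R{\left(E \right)} = \left(-241 + E\right) \left(312 + E\right)$
$\frac{R{\left(\left(-1\right) \left(-256\right) \right)}}{-46713} = \frac{-75192 + \left(\left(-1\right) \left(-256\right)\right)^{2} + 71 \left(\left(-1\right) \left(-256\right)\right)}{-46713} = \left(-75192 + 256^{2} + 71 \cdot 256\right) \left(- \frac{1}{46713}\right) = \left(-75192 + 65536 + 18176\right) \left(- \frac{1}{46713}\right) = 8520 \left(- \frac{1}{46713}\right) = - \frac{2840}{15571}$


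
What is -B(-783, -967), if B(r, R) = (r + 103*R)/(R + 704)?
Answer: -100384/263 ≈ -381.69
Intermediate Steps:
B(r, R) = (r + 103*R)/(704 + R)
-B(-783, -967) = -(-783 + 103*(-967))/(704 - 967) = -(-783 - 99601)/(-263) = -(-1)*(-100384)/263 = -1*100384/263 = -100384/263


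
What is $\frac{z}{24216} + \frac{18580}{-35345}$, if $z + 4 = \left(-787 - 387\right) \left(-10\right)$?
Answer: $- \frac{292703}{7132621} \approx -0.041037$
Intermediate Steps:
$z = 11736$ ($z = -4 + \left(-787 - 387\right) \left(-10\right) = -4 - -11740 = -4 + 11740 = 11736$)
$\frac{z}{24216} + \frac{18580}{-35345} = \frac{11736}{24216} + \frac{18580}{-35345} = 11736 \cdot \frac{1}{24216} + 18580 \left(- \frac{1}{35345}\right) = \frac{489}{1009} - \frac{3716}{7069} = - \frac{292703}{7132621}$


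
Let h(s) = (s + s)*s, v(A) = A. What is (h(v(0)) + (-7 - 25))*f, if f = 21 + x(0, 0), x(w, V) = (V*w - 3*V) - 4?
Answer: -544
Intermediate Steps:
h(s) = 2*s² (h(s) = (2*s)*s = 2*s²)
x(w, V) = -4 - 3*V + V*w (x(w, V) = (-3*V + V*w) - 4 = -4 - 3*V + V*w)
f = 17 (f = 21 + (-4 - 3*0 + 0*0) = 21 + (-4 + 0 + 0) = 21 - 4 = 17)
(h(v(0)) + (-7 - 25))*f = (2*0² + (-7 - 25))*17 = (2*0 - 32)*17 = (0 - 32)*17 = -32*17 = -544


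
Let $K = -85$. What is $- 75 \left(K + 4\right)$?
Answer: $6075$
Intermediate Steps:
$- 75 \left(K + 4\right) = - 75 \left(-85 + 4\right) = \left(-75\right) \left(-81\right) = 6075$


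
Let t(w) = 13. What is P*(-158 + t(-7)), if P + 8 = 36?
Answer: -4060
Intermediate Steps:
P = 28 (P = -8 + 36 = 28)
P*(-158 + t(-7)) = 28*(-158 + 13) = 28*(-145) = -4060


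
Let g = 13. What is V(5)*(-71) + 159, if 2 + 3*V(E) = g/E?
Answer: 724/5 ≈ 144.80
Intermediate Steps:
V(E) = -2/3 + 13/(3*E) (V(E) = -2/3 + (13/E)/3 = -2/3 + 13/(3*E))
V(5)*(-71) + 159 = ((1/3)*(13 - 2*5)/5)*(-71) + 159 = ((1/3)*(1/5)*(13 - 10))*(-71) + 159 = ((1/3)*(1/5)*3)*(-71) + 159 = (1/5)*(-71) + 159 = -71/5 + 159 = 724/5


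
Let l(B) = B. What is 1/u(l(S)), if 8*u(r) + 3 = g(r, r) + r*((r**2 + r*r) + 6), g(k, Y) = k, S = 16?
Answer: 8/8301 ≈ 0.00096374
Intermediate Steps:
u(r) = -3/8 + r/8 + r*(6 + 2*r**2)/8 (u(r) = -3/8 + (r + r*((r**2 + r*r) + 6))/8 = -3/8 + (r + r*((r**2 + r**2) + 6))/8 = -3/8 + (r + r*(2*r**2 + 6))/8 = -3/8 + (r + r*(6 + 2*r**2))/8 = -3/8 + (r/8 + r*(6 + 2*r**2)/8) = -3/8 + r/8 + r*(6 + 2*r**2)/8)
1/u(l(S)) = 1/(-3/8 + (1/4)*16**3 + (7/8)*16) = 1/(-3/8 + (1/4)*4096 + 14) = 1/(-3/8 + 1024 + 14) = 1/(8301/8) = 8/8301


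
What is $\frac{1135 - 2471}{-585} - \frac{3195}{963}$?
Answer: $- \frac{64723}{62595} \approx -1.034$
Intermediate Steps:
$\frac{1135 - 2471}{-585} - \frac{3195}{963} = \left(-1336\right) \left(- \frac{1}{585}\right) - \frac{355}{107} = \frac{1336}{585} - \frac{355}{107} = - \frac{64723}{62595}$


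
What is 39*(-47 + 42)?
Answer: -195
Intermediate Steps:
39*(-47 + 42) = 39*(-5) = -195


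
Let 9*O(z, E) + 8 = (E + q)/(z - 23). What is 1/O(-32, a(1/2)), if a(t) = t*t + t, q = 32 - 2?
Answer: -1980/1883 ≈ -1.0515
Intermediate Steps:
q = 30
a(t) = t + t**2 (a(t) = t**2 + t = t + t**2)
O(z, E) = -8/9 + (30 + E)/(9*(-23 + z)) (O(z, E) = -8/9 + ((E + 30)/(z - 23))/9 = -8/9 + ((30 + E)/(-23 + z))/9 = -8/9 + (30 + E)/(9*(-23 + z)))
1/O(-32, a(1/2)) = 1/((214 + (1 + 1/2)/2 - 8*(-32))/(9*(-23 - 32))) = 1/((1/9)*(214 + (1 + 1/2)/2 + 256)/(-55)) = 1/((1/9)*(-1/55)*(214 + (1/2)*(3/2) + 256)) = 1/((1/9)*(-1/55)*(214 + 3/4 + 256)) = 1/((1/9)*(-1/55)*(1883/4)) = 1/(-1883/1980) = -1980/1883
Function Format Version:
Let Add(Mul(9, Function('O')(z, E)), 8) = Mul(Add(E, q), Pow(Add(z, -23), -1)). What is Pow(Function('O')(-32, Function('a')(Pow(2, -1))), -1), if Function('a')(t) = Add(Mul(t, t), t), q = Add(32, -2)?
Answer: Rational(-1980, 1883) ≈ -1.0515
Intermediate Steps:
q = 30
Function('a')(t) = Add(t, Pow(t, 2)) (Function('a')(t) = Add(Pow(t, 2), t) = Add(t, Pow(t, 2)))
Function('O')(z, E) = Add(Rational(-8, 9), Mul(Rational(1, 9), Pow(Add(-23, z), -1), Add(30, E))) (Function('O')(z, E) = Add(Rational(-8, 9), Mul(Rational(1, 9), Mul(Add(E, 30), Pow(Add(z, -23), -1)))) = Add(Rational(-8, 9), Mul(Rational(1, 9), Mul(Add(30, E), Pow(Add(-23, z), -1)))) = Add(Rational(-8, 9), Mul(Rational(1, 9), Mul(Pow(Add(-23, z), -1), Add(30, E)))) = Add(Rational(-8, 9), Mul(Rational(1, 9), Pow(Add(-23, z), -1), Add(30, E))))
Pow(Function('O')(-32, Function('a')(Pow(2, -1))), -1) = Pow(Mul(Rational(1, 9), Pow(Add(-23, -32), -1), Add(214, Mul(Pow(2, -1), Add(1, Pow(2, -1))), Mul(-8, -32))), -1) = Pow(Mul(Rational(1, 9), Pow(-55, -1), Add(214, Mul(Rational(1, 2), Add(1, Rational(1, 2))), 256)), -1) = Pow(Mul(Rational(1, 9), Rational(-1, 55), Add(214, Mul(Rational(1, 2), Rational(3, 2)), 256)), -1) = Pow(Mul(Rational(1, 9), Rational(-1, 55), Add(214, Rational(3, 4), 256)), -1) = Pow(Mul(Rational(1, 9), Rational(-1, 55), Rational(1883, 4)), -1) = Pow(Rational(-1883, 1980), -1) = Rational(-1980, 1883)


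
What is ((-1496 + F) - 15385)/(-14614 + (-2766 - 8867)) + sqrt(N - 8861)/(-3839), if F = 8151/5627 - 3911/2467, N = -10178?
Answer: 234340716409/364355840823 - I*sqrt(19039)/3839 ≈ 0.64316 - 0.035942*I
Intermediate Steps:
F = -1898680/13881809 (F = 8151*(1/5627) - 3911*1/2467 = 8151/5627 - 3911/2467 = -1898680/13881809 ≈ -0.13677)
((-1496 + F) - 15385)/(-14614 + (-2766 - 8867)) + sqrt(N - 8861)/(-3839) = ((-1496 - 1898680/13881809) - 15385)/(-14614 + (-2766 - 8867)) + sqrt(-10178 - 8861)/(-3839) = (-20769084944/13881809 - 15385)/(-14614 - 11633) + sqrt(-19039)*(-1/3839) = -234340716409/13881809/(-26247) + (I*sqrt(19039))*(-1/3839) = -234340716409/13881809*(-1/26247) - I*sqrt(19039)/3839 = 234340716409/364355840823 - I*sqrt(19039)/3839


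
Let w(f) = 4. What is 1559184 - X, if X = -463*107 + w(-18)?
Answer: 1608721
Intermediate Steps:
X = -49537 (X = -463*107 + 4 = -49541 + 4 = -49537)
1559184 - X = 1559184 - 1*(-49537) = 1559184 + 49537 = 1608721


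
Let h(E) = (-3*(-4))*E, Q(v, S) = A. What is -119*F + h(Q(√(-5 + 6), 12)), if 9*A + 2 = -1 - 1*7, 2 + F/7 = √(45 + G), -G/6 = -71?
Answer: 4958/3 - 833*√471 ≈ -16426.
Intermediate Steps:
G = 426 (G = -6*(-71) = 426)
F = -14 + 7*√471 (F = -14 + 7*√(45 + 426) = -14 + 7*√471 ≈ 137.92)
A = -10/9 (A = -2/9 + (-1 - 1*7)/9 = -2/9 + (-1 - 7)/9 = -2/9 + (⅑)*(-8) = -2/9 - 8/9 = -10/9 ≈ -1.1111)
Q(v, S) = -10/9
h(E) = 12*E
-119*F + h(Q(√(-5 + 6), 12)) = -119*(-14 + 7*√471) + 12*(-10/9) = (1666 - 833*√471) - 40/3 = 4958/3 - 833*√471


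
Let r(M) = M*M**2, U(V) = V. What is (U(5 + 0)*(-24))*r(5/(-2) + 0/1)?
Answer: 1875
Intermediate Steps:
r(M) = M**3
(U(5 + 0)*(-24))*r(5/(-2) + 0/1) = ((5 + 0)*(-24))*(5/(-2) + 0/1)**3 = (5*(-24))*(5*(-1/2) + 0*1)**3 = -120*(-5/2 + 0)**3 = -120*(-5/2)**3 = -120*(-125/8) = 1875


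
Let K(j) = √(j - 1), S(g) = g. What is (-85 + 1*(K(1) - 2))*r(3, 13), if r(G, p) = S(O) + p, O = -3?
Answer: -870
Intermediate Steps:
r(G, p) = -3 + p
K(j) = √(-1 + j)
(-85 + 1*(K(1) - 2))*r(3, 13) = (-85 + 1*(√(-1 + 1) - 2))*(-3 + 13) = (-85 + 1*(√0 - 2))*10 = (-85 + 1*(0 - 2))*10 = (-85 + 1*(-2))*10 = (-85 - 2)*10 = -87*10 = -870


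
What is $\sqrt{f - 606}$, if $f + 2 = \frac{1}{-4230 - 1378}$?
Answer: $\frac{7 i \sqrt{97558170}}{2804} \approx 24.658 i$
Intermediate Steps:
$f = - \frac{11217}{5608}$ ($f = -2 + \frac{1}{-4230 - 1378} = -2 + \frac{1}{-5608} = -2 - \frac{1}{5608} = - \frac{11217}{5608} \approx -2.0002$)
$\sqrt{f - 606} = \sqrt{- \frac{11217}{5608} - 606} = \sqrt{- \frac{3409665}{5608}} = \frac{7 i \sqrt{97558170}}{2804}$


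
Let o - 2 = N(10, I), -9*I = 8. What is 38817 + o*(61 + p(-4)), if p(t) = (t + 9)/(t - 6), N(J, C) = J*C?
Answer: 345602/9 ≈ 38400.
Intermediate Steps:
I = -8/9 (I = -⅑*8 = -8/9 ≈ -0.88889)
N(J, C) = C*J
p(t) = (9 + t)/(-6 + t)
o = -62/9 (o = 2 - 8/9*10 = 2 - 80/9 = -62/9 ≈ -6.8889)
38817 + o*(61 + p(-4)) = 38817 - 62*(61 + (9 - 4)/(-6 - 4))/9 = 38817 - 62*(61 + 5/(-10))/9 = 38817 - 62*(61 - ⅒*5)/9 = 38817 - 62*(61 - ½)/9 = 38817 - 62/9*121/2 = 38817 - 3751/9 = 345602/9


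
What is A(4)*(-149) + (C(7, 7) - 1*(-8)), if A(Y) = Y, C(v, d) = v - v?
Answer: -588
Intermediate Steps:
C(v, d) = 0
A(4)*(-149) + (C(7, 7) - 1*(-8)) = 4*(-149) + (0 - 1*(-8)) = -596 + (0 + 8) = -596 + 8 = -588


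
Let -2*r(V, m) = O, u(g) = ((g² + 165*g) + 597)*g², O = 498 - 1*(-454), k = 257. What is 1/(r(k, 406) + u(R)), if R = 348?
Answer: 1/21692269108 ≈ 4.6099e-11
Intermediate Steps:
O = 952 (O = 498 + 454 = 952)
u(g) = g²*(597 + g² + 165*g) (u(g) = (597 + g² + 165*g)*g² = g²*(597 + g² + 165*g))
r(V, m) = -476 (r(V, m) = -½*952 = -476)
1/(r(k, 406) + u(R)) = 1/(-476 + 348²*(597 + 348² + 165*348)) = 1/(-476 + 121104*(597 + 121104 + 57420)) = 1/(-476 + 121104*179121) = 1/(-476 + 21692269584) = 1/21692269108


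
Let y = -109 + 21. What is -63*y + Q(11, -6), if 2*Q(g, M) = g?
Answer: 11099/2 ≈ 5549.5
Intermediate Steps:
Q(g, M) = g/2
y = -88
-63*y + Q(11, -6) = -63*(-88) + (½)*11 = 5544 + 11/2 = 11099/2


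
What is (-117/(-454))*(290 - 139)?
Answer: 17667/454 ≈ 38.914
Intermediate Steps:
(-117/(-454))*(290 - 139) = -117*(-1/454)*151 = (117/454)*151 = 17667/454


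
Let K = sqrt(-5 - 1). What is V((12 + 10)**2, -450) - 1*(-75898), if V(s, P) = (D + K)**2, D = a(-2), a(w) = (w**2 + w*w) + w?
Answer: 75928 + 12*I*sqrt(6) ≈ 75928.0 + 29.394*I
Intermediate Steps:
a(w) = w + 2*w**2 (a(w) = (w**2 + w**2) + w = 2*w**2 + w = w + 2*w**2)
D = 6 (D = -2*(1 + 2*(-2)) = -2*(1 - 4) = -2*(-3) = 6)
K = I*sqrt(6) (K = sqrt(-6) = I*sqrt(6) ≈ 2.4495*I)
V(s, P) = (6 + I*sqrt(6))**2
V((12 + 10)**2, -450) - 1*(-75898) = (6 + I*sqrt(6))**2 - 1*(-75898) = (6 + I*sqrt(6))**2 + 75898 = 75898 + (6 + I*sqrt(6))**2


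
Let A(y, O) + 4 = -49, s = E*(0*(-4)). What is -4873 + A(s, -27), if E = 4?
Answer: -4926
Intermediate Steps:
s = 0 (s = 4*(0*(-4)) = 4*0 = 0)
A(y, O) = -53 (A(y, O) = -4 - 49 = -53)
-4873 + A(s, -27) = -4873 - 53 = -4926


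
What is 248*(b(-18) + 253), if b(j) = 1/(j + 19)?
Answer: 62992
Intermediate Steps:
b(j) = 1/(19 + j)
248*(b(-18) + 253) = 248*(1/(19 - 18) + 253) = 248*(1/1 + 253) = 248*(1 + 253) = 248*254 = 62992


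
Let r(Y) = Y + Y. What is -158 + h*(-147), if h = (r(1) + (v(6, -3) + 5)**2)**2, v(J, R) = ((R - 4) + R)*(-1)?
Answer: -7574921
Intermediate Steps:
v(J, R) = 4 - 2*R (v(J, R) = ((-4 + R) + R)*(-1) = (-4 + 2*R)*(-1) = 4 - 2*R)
r(Y) = 2*Y
h = 51529 (h = (2*1 + ((4 - 2*(-3)) + 5)**2)**2 = (2 + ((4 + 6) + 5)**2)**2 = (2 + (10 + 5)**2)**2 = (2 + 15**2)**2 = (2 + 225)**2 = 227**2 = 51529)
-158 + h*(-147) = -158 + 51529*(-147) = -158 - 7574763 = -7574921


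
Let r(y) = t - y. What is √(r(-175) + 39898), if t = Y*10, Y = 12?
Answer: √40193 ≈ 200.48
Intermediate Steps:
t = 120 (t = 12*10 = 120)
r(y) = 120 - y
√(r(-175) + 39898) = √((120 - 1*(-175)) + 39898) = √((120 + 175) + 39898) = √(295 + 39898) = √40193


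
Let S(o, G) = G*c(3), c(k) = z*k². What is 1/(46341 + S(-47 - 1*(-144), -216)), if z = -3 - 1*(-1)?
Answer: 1/50229 ≈ 1.9909e-5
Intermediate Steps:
z = -2 (z = -3 + 1 = -2)
c(k) = -2*k²
S(o, G) = -18*G (S(o, G) = G*(-2*3²) = G*(-2*9) = G*(-18) = -18*G)
1/(46341 + S(-47 - 1*(-144), -216)) = 1/(46341 - 18*(-216)) = 1/(46341 + 3888) = 1/50229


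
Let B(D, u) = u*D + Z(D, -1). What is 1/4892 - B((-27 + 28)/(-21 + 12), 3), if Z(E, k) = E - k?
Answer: -24451/44028 ≈ -0.55535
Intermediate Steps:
B(D, u) = 1 + D + D*u (B(D, u) = u*D + (D - 1*(-1)) = D*u + (D + 1) = D*u + (1 + D) = 1 + D + D*u)
1/4892 - B((-27 + 28)/(-21 + 12), 3) = 1/4892 - (1 + (-27 + 28)/(-21 + 12) + ((-27 + 28)/(-21 + 12))*3) = 1/4892 - (1 + 1/(-9) + (1/(-9))*3) = 1/4892 - (1 + 1*(-1/9) + (1*(-1/9))*3) = 1/4892 - (1 - 1/9 - 1/9*3) = 1/4892 - (1 - 1/9 - 1/3) = 1/4892 - 1*5/9 = 1/4892 - 5/9 = -24451/44028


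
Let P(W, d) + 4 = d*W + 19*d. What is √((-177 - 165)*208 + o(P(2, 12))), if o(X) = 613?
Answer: I*√70523 ≈ 265.56*I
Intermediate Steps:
P(W, d) = -4 + 19*d + W*d (P(W, d) = -4 + (d*W + 19*d) = -4 + (W*d + 19*d) = -4 + (19*d + W*d) = -4 + 19*d + W*d)
√((-177 - 165)*208 + o(P(2, 12))) = √((-177 - 165)*208 + 613) = √(-342*208 + 613) = √(-71136 + 613) = √(-70523) = I*√70523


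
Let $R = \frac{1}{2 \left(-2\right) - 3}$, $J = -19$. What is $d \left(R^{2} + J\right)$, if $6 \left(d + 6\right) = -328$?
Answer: $\frac{8060}{7} \approx 1151.4$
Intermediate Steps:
$d = - \frac{182}{3}$ ($d = -6 + \frac{1}{6} \left(-328\right) = -6 - \frac{164}{3} = - \frac{182}{3} \approx -60.667$)
$R = - \frac{1}{7}$ ($R = \frac{1}{-4 - 3} = \frac{1}{-7} = - \frac{1}{7} \approx -0.14286$)
$d \left(R^{2} + J\right) = - \frac{182 \left(\left(- \frac{1}{7}\right)^{2} - 19\right)}{3} = - \frac{182 \left(\frac{1}{49} - 19\right)}{3} = \left(- \frac{182}{3}\right) \left(- \frac{930}{49}\right) = \frac{8060}{7}$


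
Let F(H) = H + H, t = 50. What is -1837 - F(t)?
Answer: -1937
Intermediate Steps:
F(H) = 2*H
-1837 - F(t) = -1837 - 2*50 = -1837 - 1*100 = -1837 - 100 = -1937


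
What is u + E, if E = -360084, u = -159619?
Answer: -519703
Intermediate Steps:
u + E = -159619 - 360084 = -519703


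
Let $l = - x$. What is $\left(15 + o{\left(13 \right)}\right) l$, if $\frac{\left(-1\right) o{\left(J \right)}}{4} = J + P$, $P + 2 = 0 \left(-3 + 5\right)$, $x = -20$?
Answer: $-580$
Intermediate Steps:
$P = -2$ ($P = -2 + 0 \left(-3 + 5\right) = -2 + 0 \cdot 2 = -2 + 0 = -2$)
$o{\left(J \right)} = 8 - 4 J$ ($o{\left(J \right)} = - 4 \left(J - 2\right) = - 4 \left(-2 + J\right) = 8 - 4 J$)
$l = 20$ ($l = \left(-1\right) \left(-20\right) = 20$)
$\left(15 + o{\left(13 \right)}\right) l = \left(15 + \left(8 - 52\right)\right) 20 = \left(15 - 44\right) 20 = \left(-29\right) 20 = -580$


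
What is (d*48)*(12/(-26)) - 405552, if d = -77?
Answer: -5250000/13 ≈ -4.0385e+5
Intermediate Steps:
(d*48)*(12/(-26)) - 405552 = (-77*48)*(12/(-26)) - 405552 = -44352*(-1)/26 - 405552 = -3696*(-6/13) - 405552 = 22176/13 - 405552 = -5250000/13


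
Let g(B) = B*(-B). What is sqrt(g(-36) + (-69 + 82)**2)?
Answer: 7*I*sqrt(23) ≈ 33.571*I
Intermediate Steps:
g(B) = -B**2
sqrt(g(-36) + (-69 + 82)**2) = sqrt(-1*(-36)**2 + (-69 + 82)**2) = sqrt(-1*1296 + 13**2) = sqrt(-1296 + 169) = sqrt(-1127) = 7*I*sqrt(23)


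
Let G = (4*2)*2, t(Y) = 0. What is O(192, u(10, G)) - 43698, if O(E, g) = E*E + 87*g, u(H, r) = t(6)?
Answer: -6834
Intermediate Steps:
G = 16 (G = 8*2 = 16)
u(H, r) = 0
O(E, g) = E² + 87*g
O(192, u(10, G)) - 43698 = (192² + 87*0) - 43698 = (36864 + 0) - 43698 = 36864 - 43698 = -6834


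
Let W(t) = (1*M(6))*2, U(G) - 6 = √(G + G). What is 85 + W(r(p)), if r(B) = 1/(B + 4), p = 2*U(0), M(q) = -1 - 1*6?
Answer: 71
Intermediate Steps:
M(q) = -7 (M(q) = -1 - 6 = -7)
U(G) = 6 + √2*√G (U(G) = 6 + √(G + G) = 6 + √(2*G) = 6 + √2*√G)
p = 12 (p = 2*(6 + √2*√0) = 2*(6 + √2*0) = 2*(6 + 0) = 2*6 = 12)
r(B) = 1/(4 + B)
W(t) = -14 (W(t) = (1*(-7))*2 = -7*2 = -14)
85 + W(r(p)) = 85 - 14 = 71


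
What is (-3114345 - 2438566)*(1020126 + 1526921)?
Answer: -14143525303817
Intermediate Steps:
(-3114345 - 2438566)*(1020126 + 1526921) = -5552911*2547047 = -14143525303817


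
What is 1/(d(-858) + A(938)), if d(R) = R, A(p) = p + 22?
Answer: 1/102 ≈ 0.0098039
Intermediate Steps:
A(p) = 22 + p
1/(d(-858) + A(938)) = 1/(-858 + (22 + 938)) = 1/(-858 + 960) = 1/102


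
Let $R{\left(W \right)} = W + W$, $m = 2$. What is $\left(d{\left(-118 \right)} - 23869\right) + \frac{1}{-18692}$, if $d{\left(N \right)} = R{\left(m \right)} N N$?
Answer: $\frac{594910283}{18692} \approx 31827.0$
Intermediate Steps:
$R{\left(W \right)} = 2 W$
$d{\left(N \right)} = 4 N^{2}$ ($d{\left(N \right)} = 2 \cdot 2 N N = 4 N N = 4 N^{2}$)
$\left(d{\left(-118 \right)} - 23869\right) + \frac{1}{-18692} = \left(4 \left(-118\right)^{2} - 23869\right) + \frac{1}{-18692} = \left(4 \cdot 13924 - 23869\right) - \frac{1}{18692} = \left(55696 - 23869\right) - \frac{1}{18692} = 31827 - \frac{1}{18692} = \frac{594910283}{18692}$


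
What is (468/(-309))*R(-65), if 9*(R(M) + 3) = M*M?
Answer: -218296/309 ≈ -706.46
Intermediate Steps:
R(M) = -3 + M²/9 (R(M) = -3 + (M*M)/9 = -3 + M²/9)
(468/(-309))*R(-65) = (468/(-309))*(-3 + (⅑)*(-65)²) = (468*(-1/309))*(-3 + (⅑)*4225) = -156*(-3 + 4225/9)/103 = -156/103*4198/9 = -218296/309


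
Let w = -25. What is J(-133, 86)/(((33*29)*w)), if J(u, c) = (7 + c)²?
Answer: -2883/7975 ≈ -0.36150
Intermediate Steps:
J(-133, 86)/(((33*29)*w)) = (7 + 86)²/(((33*29)*(-25))) = 93²/((957*(-25))) = 8649/(-23925) = 8649*(-1/23925) = -2883/7975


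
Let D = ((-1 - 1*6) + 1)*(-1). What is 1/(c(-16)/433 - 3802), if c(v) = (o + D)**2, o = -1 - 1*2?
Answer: -433/1646257 ≈ -0.00026302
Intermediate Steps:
o = -3 (o = -1 - 2 = -3)
D = 6 (D = ((-1 - 6) + 1)*(-1) = (-7 + 1)*(-1) = -6*(-1) = 6)
c(v) = 9 (c(v) = (-3 + 6)**2 = 3**2 = 9)
1/(c(-16)/433 - 3802) = 1/(9/433 - 3802) = 1/(-1646257/433) = -433/1646257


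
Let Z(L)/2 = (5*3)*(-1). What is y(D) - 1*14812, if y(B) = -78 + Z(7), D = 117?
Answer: -14920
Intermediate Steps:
Z(L) = -30 (Z(L) = 2*((5*3)*(-1)) = 2*(15*(-1)) = 2*(-15) = -30)
y(B) = -108 (y(B) = -78 - 30 = -108)
y(D) - 1*14812 = -108 - 1*14812 = -108 - 14812 = -14920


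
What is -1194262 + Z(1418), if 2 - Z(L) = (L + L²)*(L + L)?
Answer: -5707628972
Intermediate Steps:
Z(L) = 2 - 2*L*(L + L²) (Z(L) = 2 - (L + L²)*(L + L) = 2 - (L + L²)*2*L = 2 - 2*L*(L + L²))
-1194262 + Z(1418) = -1194262 + (2 - 2*1418² - 2*1418³) = -1194262 + (2 - 2*2010724 - 2*2851206632) = -1194262 + (2 - 4021448 - 5702413264) = -1194262 - 5706434710 = -5707628972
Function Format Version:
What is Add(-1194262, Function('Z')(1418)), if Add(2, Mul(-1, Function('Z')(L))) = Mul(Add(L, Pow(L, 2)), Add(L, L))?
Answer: -5707628972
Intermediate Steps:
Function('Z')(L) = Add(2, Mul(-2, L, Add(L, Pow(L, 2)))) (Function('Z')(L) = Add(2, Mul(-1, Mul(Add(L, Pow(L, 2)), Add(L, L)))) = Add(2, Mul(-1, Mul(Add(L, Pow(L, 2)), Mul(2, L)))) = Add(2, Mul(-1, Mul(2, L, Add(L, Pow(L, 2))))) = Add(2, Mul(-2, L, Add(L, Pow(L, 2)))))
Add(-1194262, Function('Z')(1418)) = Add(-1194262, Add(2, Mul(-2, Pow(1418, 2)), Mul(-2, Pow(1418, 3)))) = Add(-1194262, Add(2, Mul(-2, 2010724), Mul(-2, 2851206632))) = Add(-1194262, Add(2, -4021448, -5702413264)) = Add(-1194262, -5706434710) = -5707628972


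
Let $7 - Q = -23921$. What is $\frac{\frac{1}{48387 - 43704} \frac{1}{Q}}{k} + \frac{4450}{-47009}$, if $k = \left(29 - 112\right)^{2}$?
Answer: $- \frac{3435158287238191}{36288394590334824} \approx -0.094663$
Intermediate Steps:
$Q = 23928$ ($Q = 7 - -23921 = 7 + 23921 = 23928$)
$k = 6889$ ($k = \left(-83\right)^{2} = 6889$)
$\frac{\frac{1}{48387 - 43704} \frac{1}{Q}}{k} + \frac{4450}{-47009} = \frac{\frac{1}{48387 - 43704} \cdot \frac{1}{23928}}{6889} + \frac{4450}{-47009} = \frac{1}{4683} \cdot \frac{1}{23928} \cdot \frac{1}{6889} + 4450 \left(- \frac{1}{47009}\right) = \frac{1}{4683} \cdot \frac{1}{23928} \cdot \frac{1}{6889} - \frac{4450}{47009} = \frac{1}{112054824} \cdot \frac{1}{6889} - \frac{4450}{47009} = \frac{1}{771945682536} - \frac{4450}{47009} = - \frac{3435158287238191}{36288394590334824}$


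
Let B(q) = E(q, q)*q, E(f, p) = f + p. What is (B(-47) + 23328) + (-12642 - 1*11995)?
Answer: 3109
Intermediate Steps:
B(q) = 2*q² (B(q) = (q + q)*q = (2*q)*q = 2*q²)
(B(-47) + 23328) + (-12642 - 1*11995) = (2*(-47)² + 23328) + (-12642 - 1*11995) = (2*2209 + 23328) + (-12642 - 11995) = (4418 + 23328) - 24637 = 27746 - 24637 = 3109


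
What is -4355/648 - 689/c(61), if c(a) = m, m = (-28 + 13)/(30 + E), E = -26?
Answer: 573521/3240 ≈ 177.01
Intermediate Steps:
m = -15/4 (m = (-28 + 13)/(30 - 26) = -15/4 ≈ -3.7500)
c(a) = -15/4
-4355/648 - 689/c(61) = -4355/648 - 689/(-15/4) = -4355*1/648 - 689*(-4/15) = -4355/648 + 2756/15 = 573521/3240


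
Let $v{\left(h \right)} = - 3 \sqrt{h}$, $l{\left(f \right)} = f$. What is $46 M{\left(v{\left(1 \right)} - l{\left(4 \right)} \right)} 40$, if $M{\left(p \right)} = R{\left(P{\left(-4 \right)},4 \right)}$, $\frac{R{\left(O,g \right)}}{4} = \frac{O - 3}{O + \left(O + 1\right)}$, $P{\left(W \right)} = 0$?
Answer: $-22080$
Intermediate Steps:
$R{\left(O,g \right)} = \frac{4 \left(-3 + O\right)}{1 + 2 O}$ ($R{\left(O,g \right)} = 4 \frac{O - 3}{O + \left(O + 1\right)} = 4 \frac{-3 + O}{O + \left(1 + O\right)} = 4 \frac{-3 + O}{1 + 2 O} = \frac{4 \left(-3 + O\right)}{1 + 2 O}$)
$M{\left(p \right)} = -12$ ($M{\left(p \right)} = \frac{4 \left(-3 + 0\right)}{1 + 2 \cdot 0} = 4 \frac{1}{1 + 0} \left(-3\right) = 4 \cdot 1^{-1} \left(-3\right) = 4 \cdot 1 \left(-3\right) = -12$)
$46 M{\left(v{\left(1 \right)} - l{\left(4 \right)} \right)} 40 = 46 \left(-12\right) 40 = \left(-552\right) 40 = -22080$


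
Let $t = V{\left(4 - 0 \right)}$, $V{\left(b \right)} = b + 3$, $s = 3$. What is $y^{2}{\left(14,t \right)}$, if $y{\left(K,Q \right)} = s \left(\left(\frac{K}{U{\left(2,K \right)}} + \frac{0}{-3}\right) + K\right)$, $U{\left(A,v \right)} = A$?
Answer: $3969$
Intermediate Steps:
$V{\left(b \right)} = 3 + b$
$t = 7$ ($t = 3 + \left(4 - 0\right) = 3 + \left(4 + 0\right) = 3 + 4 = 7$)
$y{\left(K,Q \right)} = \frac{9 K}{2}$ ($y{\left(K,Q \right)} = 3 \left(\left(\frac{K}{2} + \frac{0}{-3}\right) + K\right) = 3 \left(\left(K \frac{1}{2} + 0 \left(- \frac{1}{3}\right)\right) + K\right) = 3 \left(\left(\frac{K}{2} + 0\right) + K\right) = 3 \left(\frac{K}{2} + K\right) = 3 \frac{3 K}{2} = \frac{9 K}{2}$)
$y^{2}{\left(14,t \right)} = \left(\frac{9}{2} \cdot 14\right)^{2} = 63^{2} = 3969$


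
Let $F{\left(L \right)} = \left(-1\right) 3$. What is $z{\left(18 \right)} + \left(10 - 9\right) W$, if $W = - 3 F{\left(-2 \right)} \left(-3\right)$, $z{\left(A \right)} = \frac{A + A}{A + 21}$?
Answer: $- \frac{339}{13} \approx -26.077$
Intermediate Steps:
$F{\left(L \right)} = -3$
$z{\left(A \right)} = \frac{2 A}{21 + A}$
$W = -27$ ($W = \left(-3\right) \left(-3\right) \left(-3\right) = 9 \left(-3\right) = -27$)
$z{\left(18 \right)} + \left(10 - 9\right) W = 2 \cdot 18 \frac{1}{21 + 18} + \left(10 - 9\right) \left(-27\right) = 2 \cdot 18 \cdot \frac{1}{39} + 1 \left(-27\right) = 2 \cdot 18 \cdot \frac{1}{39} - 27 = \frac{12}{13} - 27 = - \frac{339}{13}$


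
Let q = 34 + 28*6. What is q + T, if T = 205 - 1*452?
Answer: -45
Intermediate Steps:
q = 202 (q = 34 + 168 = 202)
T = -247 (T = 205 - 452 = -247)
q + T = 202 - 247 = -45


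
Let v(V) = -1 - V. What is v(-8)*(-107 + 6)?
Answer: -707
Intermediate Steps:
v(-8)*(-107 + 6) = (-1 - 1*(-8))*(-107 + 6) = (-1 + 8)*(-101) = 7*(-101) = -707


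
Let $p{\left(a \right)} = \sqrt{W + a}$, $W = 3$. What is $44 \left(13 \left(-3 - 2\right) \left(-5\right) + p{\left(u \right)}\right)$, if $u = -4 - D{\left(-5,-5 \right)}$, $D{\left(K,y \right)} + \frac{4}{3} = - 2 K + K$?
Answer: $14300 + \frac{44 i \sqrt{42}}{3} \approx 14300.0 + 95.051 i$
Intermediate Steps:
$D{\left(K,y \right)} = - \frac{4}{3} - K$ ($D{\left(K,y \right)} = - \frac{4}{3} + \left(- 2 K + K\right) = - \frac{4}{3} - K$)
$u = - \frac{23}{3}$ ($u = -4 - \left(- \frac{4}{3} - -5\right) = -4 - \left(- \frac{4}{3} + 5\right) = -4 - \frac{11}{3} = - \frac{23}{3} \approx -7.6667$)
$p{\left(a \right)} = \sqrt{3 + a}$
$44 \left(13 \left(-3 - 2\right) \left(-5\right) + p{\left(u \right)}\right) = 44 \left(13 \left(-3 - 2\right) \left(-5\right) + \sqrt{3 - \frac{23}{3}}\right) = 44 \left(13 \left(\left(-5\right) \left(-5\right)\right) + \sqrt{- \frac{14}{3}}\right) = 44 \left(13 \cdot 25 + \frac{i \sqrt{42}}{3}\right) = 44 \left(325 + \frac{i \sqrt{42}}{3}\right) = 14300 + \frac{44 i \sqrt{42}}{3}$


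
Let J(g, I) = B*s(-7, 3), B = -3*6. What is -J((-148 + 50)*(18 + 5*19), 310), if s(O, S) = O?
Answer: -126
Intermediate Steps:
B = -18
J(g, I) = 126 (J(g, I) = -18*(-7) = 126)
-J((-148 + 50)*(18 + 5*19), 310) = -1*126 = -126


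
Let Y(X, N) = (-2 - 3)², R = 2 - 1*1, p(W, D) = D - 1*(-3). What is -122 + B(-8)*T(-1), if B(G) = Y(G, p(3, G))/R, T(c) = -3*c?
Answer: -47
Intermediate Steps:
p(W, D) = 3 + D (p(W, D) = D + 3 = 3 + D)
R = 1 (R = 2 - 1 = 1)
Y(X, N) = 25 (Y(X, N) = (-5)² = 25)
B(G) = 25 (B(G) = 25/1 = 25*1 = 25)
-122 + B(-8)*T(-1) = -122 + 25*(-3*(-1)) = -122 + 25*3 = -122 + 75 = -47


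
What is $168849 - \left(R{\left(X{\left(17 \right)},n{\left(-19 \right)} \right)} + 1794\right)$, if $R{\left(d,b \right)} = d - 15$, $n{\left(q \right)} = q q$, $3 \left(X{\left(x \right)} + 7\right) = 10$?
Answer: $\frac{501221}{3} \approx 1.6707 \cdot 10^{5}$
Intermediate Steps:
$X{\left(x \right)} = - \frac{11}{3}$ ($X{\left(x \right)} = -7 + \frac{1}{3} \cdot 10 = -7 + \frac{10}{3} = - \frac{11}{3}$)
$n{\left(q \right)} = q^{2}$
$R{\left(d,b \right)} = -15 + d$ ($R{\left(d,b \right)} = d - 15 = -15 + d$)
$168849 - \left(R{\left(X{\left(17 \right)},n{\left(-19 \right)} \right)} + 1794\right) = 168849 - \left(\left(-15 - \frac{11}{3}\right) + 1794\right) = 168849 - \left(- \frac{56}{3} + 1794\right) = 168849 - \frac{5326}{3} = \frac{501221}{3}$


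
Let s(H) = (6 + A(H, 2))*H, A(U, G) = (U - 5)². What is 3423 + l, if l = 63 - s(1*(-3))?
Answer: 3696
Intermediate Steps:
A(U, G) = (-5 + U)²
s(H) = H*(6 + (-5 + H)²) (s(H) = (6 + (-5 + H)²)*H = H*(6 + (-5 + H)²))
l = 273 (l = 63 - 1*(-3)*(6 + (-5 + 1*(-3))²) = 63 - (-3)*(6 + (-5 - 3)²) = 63 - (-3)*(6 + (-8)²) = 63 - (-3)*(6 + 64) = 63 - (-3)*70 = 63 - 1*(-210) = 63 + 210 = 273)
3423 + l = 3423 + 273 = 3696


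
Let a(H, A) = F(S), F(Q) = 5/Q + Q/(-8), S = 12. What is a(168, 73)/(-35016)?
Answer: 13/420192 ≈ 3.0938e-5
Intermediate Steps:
F(Q) = 5/Q - Q/8 (F(Q) = 5/Q + Q*(-1/8) = 5/Q - Q/8)
a(H, A) = -13/12 (a(H, A) = 5/12 - 1/8*12 = 5*(1/12) - 3/2 = 5/12 - 3/2 = -13/12)
a(168, 73)/(-35016) = -13/12/(-35016) = -13/12*(-1/35016) = 13/420192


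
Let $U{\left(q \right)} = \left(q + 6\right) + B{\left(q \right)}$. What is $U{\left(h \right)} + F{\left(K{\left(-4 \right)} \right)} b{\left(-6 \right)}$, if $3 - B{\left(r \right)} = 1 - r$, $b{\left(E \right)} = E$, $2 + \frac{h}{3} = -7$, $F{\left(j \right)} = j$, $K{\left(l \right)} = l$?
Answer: $-22$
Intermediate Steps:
$h = -27$ ($h = -6 + 3 \left(-7\right) = -6 - 21 = -27$)
$B{\left(r \right)} = 2 + r$ ($B{\left(r \right)} = 3 - \left(1 - r\right) = 3 + \left(-1 + r\right) = 2 + r$)
$U{\left(q \right)} = 8 + 2 q$ ($U{\left(q \right)} = \left(q + 6\right) + \left(2 + q\right) = \left(6 + q\right) + \left(2 + q\right) = 8 + 2 q$)
$U{\left(h \right)} + F{\left(K{\left(-4 \right)} \right)} b{\left(-6 \right)} = \left(8 + 2 \left(-27\right)\right) - -24 = \left(8 - 54\right) + 24 = -46 + 24 = -22$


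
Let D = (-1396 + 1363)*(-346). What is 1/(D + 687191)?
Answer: 1/698609 ≈ 1.4314e-6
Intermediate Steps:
D = 11418 (D = -33*(-346) = 11418)
1/(D + 687191) = 1/(11418 + 687191) = 1/698609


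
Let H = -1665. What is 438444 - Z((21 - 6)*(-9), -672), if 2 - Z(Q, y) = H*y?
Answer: 1557322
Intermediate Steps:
Z(Q, y) = 2 + 1665*y (Z(Q, y) = 2 - (-1665)*y = 2 + 1665*y)
438444 - Z((21 - 6)*(-9), -672) = 438444 - (2 + 1665*(-672)) = 438444 - (2 - 1118880) = 438444 - 1*(-1118878) = 438444 + 1118878 = 1557322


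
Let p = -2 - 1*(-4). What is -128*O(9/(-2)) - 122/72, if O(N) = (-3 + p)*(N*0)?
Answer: -61/36 ≈ -1.6944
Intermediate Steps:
p = 2 (p = -2 + 4 = 2)
O(N) = 0 (O(N) = (-3 + 2)*(N*0) = -1*0 = 0)
-128*O(9/(-2)) - 122/72 = -128*0 - 122/72 = 0 - 122*1/72 = 0 - 61/36 = -61/36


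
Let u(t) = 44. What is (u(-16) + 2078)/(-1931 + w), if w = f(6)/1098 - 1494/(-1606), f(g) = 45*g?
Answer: -103941926/94528561 ≈ -1.0996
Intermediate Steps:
w = 57612/48983 (w = (45*6)/1098 - 1494/(-1606) = 270*(1/1098) - 1494*(-1/1606) = 15/61 + 747/803 = 57612/48983 ≈ 1.1762)
(u(-16) + 2078)/(-1931 + w) = (44 + 2078)/(-1931 + 57612/48983) = 2122/(-94528561/48983) = 2122*(-48983/94528561) = -103941926/94528561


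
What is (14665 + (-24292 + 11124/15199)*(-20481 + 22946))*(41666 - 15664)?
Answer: -23658243742774450/15199 ≈ -1.5566e+12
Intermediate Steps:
(14665 + (-24292 + 11124/15199)*(-20481 + 22946))*(41666 - 15664) = (14665 + (-24292 + 11124*(1/15199))*2465)*26002 = (14665 + (-24292 + 11124/15199)*2465)*26002 = (14665 - 369202984/15199*2465)*26002 = (14665 - 910085355560/15199)*26002 = -909862462225/15199*26002 = -23658243742774450/15199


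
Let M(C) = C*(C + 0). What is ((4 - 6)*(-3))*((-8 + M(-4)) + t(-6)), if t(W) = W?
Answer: 12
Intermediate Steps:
M(C) = C² (M(C) = C*C = C²)
((4 - 6)*(-3))*((-8 + M(-4)) + t(-6)) = ((4 - 6)*(-3))*((-8 + (-4)²) - 6) = (-2*(-3))*((-8 + 16) - 6) = 6*(8 - 6) = 6*2 = 12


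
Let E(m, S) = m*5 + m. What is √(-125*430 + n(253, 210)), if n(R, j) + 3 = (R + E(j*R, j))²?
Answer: 2*√25445500334 ≈ 3.1903e+5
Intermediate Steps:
E(m, S) = 6*m (E(m, S) = 5*m + m = 6*m)
n(R, j) = -3 + (R + 6*R*j)² (n(R, j) = -3 + (R + 6*(j*R))² = -3 + (R + 6*(R*j))² = -3 + (R + 6*R*j)²)
√(-125*430 + n(253, 210)) = √(-125*430 + (-3 + 253²*(1 + 6*210)²)) = √(-53750 + (-3 + 64009*(1 + 1260)²)) = √(-53750 + (-3 + 64009*1261²)) = √(-53750 + (-3 + 64009*1590121)) = √(-53750 + (-3 + 101782055089)) = √(-53750 + 101782055086) = √101782001336 = 2*√25445500334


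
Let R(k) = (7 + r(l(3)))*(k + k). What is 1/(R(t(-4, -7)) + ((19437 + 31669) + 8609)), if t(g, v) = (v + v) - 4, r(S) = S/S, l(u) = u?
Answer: 1/59427 ≈ 1.6827e-5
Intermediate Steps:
r(S) = 1
t(g, v) = -4 + 2*v (t(g, v) = 2*v - 4 = -4 + 2*v)
R(k) = 16*k (R(k) = (7 + 1)*(k + k) = 8*(2*k) = 16*k)
1/(R(t(-4, -7)) + ((19437 + 31669) + 8609)) = 1/(16*(-4 + 2*(-7)) + ((19437 + 31669) + 8609)) = 1/(16*(-4 - 14) + (51106 + 8609)) = 1/(16*(-18) + 59715) = 1/(-288 + 59715) = 1/59427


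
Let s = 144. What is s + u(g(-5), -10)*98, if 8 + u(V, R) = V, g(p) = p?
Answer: -1130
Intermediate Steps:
u(V, R) = -8 + V
s + u(g(-5), -10)*98 = 144 + (-8 - 5)*98 = 144 - 13*98 = 144 - 1274 = -1130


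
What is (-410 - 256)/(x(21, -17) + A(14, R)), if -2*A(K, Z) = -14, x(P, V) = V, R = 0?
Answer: 333/5 ≈ 66.600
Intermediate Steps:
A(K, Z) = 7 (A(K, Z) = -1/2*(-14) = 7)
(-410 - 256)/(x(21, -17) + A(14, R)) = (-410 - 256)/(-17 + 7) = -666/(-10) = -666*(-1/10) = 333/5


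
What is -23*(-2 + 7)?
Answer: -115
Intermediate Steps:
-23*(-2 + 7) = -23*5 = -115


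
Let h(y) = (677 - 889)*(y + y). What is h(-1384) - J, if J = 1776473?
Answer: -1189657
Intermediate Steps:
h(y) = -424*y
h(-1384) - J = -424*(-1384) - 1*1776473 = 586816 - 1776473 = -1189657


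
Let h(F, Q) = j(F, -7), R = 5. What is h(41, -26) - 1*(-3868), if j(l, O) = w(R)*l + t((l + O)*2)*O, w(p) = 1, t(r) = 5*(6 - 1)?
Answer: 3734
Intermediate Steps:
t(r) = 25 (t(r) = 5*5 = 25)
j(l, O) = l + 25*O (j(l, O) = 1*l + 25*O = l + 25*O)
h(F, Q) = -175 + F (h(F, Q) = F + 25*(-7) = F - 175 = -175 + F)
h(41, -26) - 1*(-3868) = (-175 + 41) - 1*(-3868) = -134 + 3868 = 3734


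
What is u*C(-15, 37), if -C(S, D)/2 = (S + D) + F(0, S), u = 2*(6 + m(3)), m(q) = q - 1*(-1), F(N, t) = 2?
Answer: -960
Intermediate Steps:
m(q) = 1 + q (m(q) = q + 1 = 1 + q)
u = 20 (u = 2*(6 + (1 + 3)) = 2*(6 + 4) = 2*10 = 20)
C(S, D) = -4 - 2*D - 2*S (C(S, D) = -2*((S + D) + 2) = -2*((D + S) + 2) = -2*(2 + D + S) = -4 - 2*D - 2*S)
u*C(-15, 37) = 20*(-4 - 2*37 - 2*(-15)) = 20*(-4 - 74 + 30) = 20*(-48) = -960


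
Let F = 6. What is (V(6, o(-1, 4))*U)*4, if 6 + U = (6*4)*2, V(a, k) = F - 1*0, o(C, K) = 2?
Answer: 1008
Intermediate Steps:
V(a, k) = 6 (V(a, k) = 6 - 1*0 = 6 + 0 = 6)
U = 42 (U = -6 + (6*4)*2 = -6 + 24*2 = -6 + 48 = 42)
(V(6, o(-1, 4))*U)*4 = (6*42)*4 = 252*4 = 1008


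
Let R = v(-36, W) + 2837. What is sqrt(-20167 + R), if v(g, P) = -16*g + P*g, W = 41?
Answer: I*sqrt(18230) ≈ 135.02*I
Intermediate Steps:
R = 1937 (R = -36*(-16 + 41) + 2837 = -36*25 + 2837 = -900 + 2837 = 1937)
sqrt(-20167 + R) = sqrt(-20167 + 1937) = sqrt(-18230) = I*sqrt(18230)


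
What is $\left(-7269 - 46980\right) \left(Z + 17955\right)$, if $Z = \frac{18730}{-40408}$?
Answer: $- \frac{19679012180295}{20204} \approx -9.7402 \cdot 10^{8}$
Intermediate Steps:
$Z = - \frac{9365}{20204}$ ($Z = 18730 \left(- \frac{1}{40408}\right) = - \frac{9365}{20204} \approx -0.46352$)
$\left(-7269 - 46980\right) \left(Z + 17955\right) = \left(-7269 - 46980\right) \left(- \frac{9365}{20204} + 17955\right) = \left(-54249\right) \frac{362753455}{20204} = - \frac{19679012180295}{20204}$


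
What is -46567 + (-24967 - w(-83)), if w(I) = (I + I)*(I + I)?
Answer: -99090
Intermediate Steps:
w(I) = 4*I**2 (w(I) = (2*I)*(2*I) = 4*I**2)
-46567 + (-24967 - w(-83)) = -46567 + (-24967 - 4*(-83)**2) = -46567 + (-24967 - 4*6889) = -46567 + (-24967 - 1*27556) = -46567 + (-24967 - 27556) = -46567 - 52523 = -99090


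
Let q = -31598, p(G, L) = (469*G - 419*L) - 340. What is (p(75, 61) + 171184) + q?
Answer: 148862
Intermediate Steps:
p(G, L) = -340 - 419*L + 469*G (p(G, L) = (-419*L + 469*G) - 340 = -340 - 419*L + 469*G)
(p(75, 61) + 171184) + q = ((-340 - 419*61 + 469*75) + 171184) - 31598 = ((-340 - 25559 + 35175) + 171184) - 31598 = (9276 + 171184) - 31598 = 180460 - 31598 = 148862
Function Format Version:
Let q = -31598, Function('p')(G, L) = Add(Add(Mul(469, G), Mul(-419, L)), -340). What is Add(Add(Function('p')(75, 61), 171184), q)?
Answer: 148862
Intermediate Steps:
Function('p')(G, L) = Add(-340, Mul(-419, L), Mul(469, G)) (Function('p')(G, L) = Add(Add(Mul(-419, L), Mul(469, G)), -340) = Add(-340, Mul(-419, L), Mul(469, G)))
Add(Add(Function('p')(75, 61), 171184), q) = Add(Add(Add(-340, Mul(-419, 61), Mul(469, 75)), 171184), -31598) = Add(Add(Add(-340, -25559, 35175), 171184), -31598) = Add(Add(9276, 171184), -31598) = Add(180460, -31598) = 148862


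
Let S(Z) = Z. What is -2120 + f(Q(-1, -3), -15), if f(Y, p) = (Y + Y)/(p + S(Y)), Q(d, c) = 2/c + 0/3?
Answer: -99636/47 ≈ -2119.9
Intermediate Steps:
Q(d, c) = 2/c (Q(d, c) = 2/c + 0*(⅓) = 2/c + 0 = 2/c)
f(Y, p) = 2*Y/(Y + p) (f(Y, p) = (Y + Y)/(p + Y) = (2*Y)/(Y + p) = 2*Y/(Y + p))
-2120 + f(Q(-1, -3), -15) = -2120 + 2*(2/(-3))/(2/(-3) - 15) = -2120 + 2*(2*(-⅓))/(2*(-⅓) - 15) = -2120 + 2*(-⅔)/(-⅔ - 15) = -2120 + 2*(-⅔)/(-47/3) = -2120 + 2*(-⅔)*(-3/47) = -2120 + 4/47 = -99636/47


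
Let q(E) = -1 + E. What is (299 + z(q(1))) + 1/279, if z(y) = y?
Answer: 83422/279 ≈ 299.00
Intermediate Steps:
(299 + z(q(1))) + 1/279 = (299 + (-1 + 1)) + 1/279 = (299 + 0) + 1/279 = 299 + 1/279 = 83422/279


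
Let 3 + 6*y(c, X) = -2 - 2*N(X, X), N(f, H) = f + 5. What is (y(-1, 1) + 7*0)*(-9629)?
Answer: 163693/6 ≈ 27282.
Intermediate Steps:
N(f, H) = 5 + f
y(c, X) = -5/2 - X/3 (y(c, X) = -½ + (-2 - 2*(5 + X))/6 = -½ + (-2 + (-10 - 2*X))/6 = -½ + (-12 - 2*X)/6 = -½ + (-2 - X/3) = -5/2 - X/3)
(y(-1, 1) + 7*0)*(-9629) = ((-5/2 - ⅓*1) + 7*0)*(-9629) = ((-5/2 - ⅓) + 0)*(-9629) = (-17/6 + 0)*(-9629) = -17/6*(-9629) = 163693/6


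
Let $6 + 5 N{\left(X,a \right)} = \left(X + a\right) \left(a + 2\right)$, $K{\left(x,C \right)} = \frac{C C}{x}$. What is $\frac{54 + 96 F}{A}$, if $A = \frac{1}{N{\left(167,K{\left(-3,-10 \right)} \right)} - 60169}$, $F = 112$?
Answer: $- \frac{9888761506}{15} \approx -6.5925 \cdot 10^{8}$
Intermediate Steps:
$K{\left(x,C \right)} = \frac{C^{2}}{x}$
$N{\left(X,a \right)} = - \frac{6}{5} + \frac{\left(2 + a\right) \left(X + a\right)}{5}$ ($N{\left(X,a \right)} = - \frac{6}{5} + \frac{\left(X + a\right) \left(a + 2\right)}{5} = - \frac{6}{5} + \frac{\left(X + a\right) \left(2 + a\right)}{5} = - \frac{6}{5} + \frac{\left(2 + a\right) \left(X + a\right)}{5}$)
$A = - \frac{45}{2745353}$ ($A = \frac{1}{\left(- \frac{6}{5} + \frac{\left(\frac{\left(-10\right)^{2}}{-3}\right)^{2}}{5} + \frac{2}{5} \cdot 167 + \frac{2 \frac{\left(-10\right)^{2}}{-3}}{5} + \frac{1}{5} \cdot 167 \frac{\left(-10\right)^{2}}{-3}\right) - 60169} = \frac{1}{\left(- \frac{6}{5} + \frac{\left(100 \left(- \frac{1}{3}\right)\right)^{2}}{5} + \frac{334}{5} + \frac{2 \cdot 100 \left(- \frac{1}{3}\right)}{5} + \frac{1}{5} \cdot 167 \cdot 100 \left(- \frac{1}{3}\right)\right) - 60169} = \frac{1}{\left(- \frac{6}{5} + \frac{\left(- \frac{100}{3}\right)^{2}}{5} + \frac{334}{5} + \frac{2}{5} \left(- \frac{100}{3}\right) + \frac{1}{5} \cdot 167 \left(- \frac{100}{3}\right)\right) - 60169} = \frac{1}{\left(- \frac{6}{5} + \frac{1}{5} \cdot \frac{10000}{9} + \frac{334}{5} - \frac{40}{3} - \frac{3340}{3}\right) - 60169} = \frac{1}{\left(- \frac{6}{5} + \frac{2000}{9} + \frac{334}{5} - \frac{40}{3} - \frac{3340}{3}\right) - 60169} = \frac{1}{- \frac{37748}{45} - 60169} = \frac{1}{- \frac{2745353}{45}} = - \frac{45}{2745353} \approx -1.6391 \cdot 10^{-5}$)
$\frac{54 + 96 F}{A} = \frac{54 + 96 \cdot 112}{- \frac{45}{2745353}} = \left(54 + 10752\right) \left(- \frac{2745353}{45}\right) = 10806 \left(- \frac{2745353}{45}\right) = - \frac{9888761506}{15}$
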